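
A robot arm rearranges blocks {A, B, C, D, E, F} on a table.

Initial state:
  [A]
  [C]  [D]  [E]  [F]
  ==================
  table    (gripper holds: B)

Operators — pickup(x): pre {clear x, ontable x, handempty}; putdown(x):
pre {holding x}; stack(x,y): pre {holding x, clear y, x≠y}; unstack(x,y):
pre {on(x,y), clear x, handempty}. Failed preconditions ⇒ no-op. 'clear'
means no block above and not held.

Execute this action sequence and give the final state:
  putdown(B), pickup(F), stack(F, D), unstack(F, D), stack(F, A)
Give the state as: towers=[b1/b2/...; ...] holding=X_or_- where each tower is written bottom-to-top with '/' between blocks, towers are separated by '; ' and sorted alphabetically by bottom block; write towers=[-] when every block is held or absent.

towers=[B; C/A/F; D; E] holding=-

step 1 (putdown(B)): towers=[B; C/A; D; E; F] holding=-
step 2 (pickup(F)): towers=[B; C/A; D; E] holding=F
step 3 (stack(F, D)): towers=[B; C/A; D/F; E] holding=-
step 4 (unstack(F, D)): towers=[B; C/A; D; E] holding=F
step 5 (stack(F, A)): towers=[B; C/A/F; D; E] holding=-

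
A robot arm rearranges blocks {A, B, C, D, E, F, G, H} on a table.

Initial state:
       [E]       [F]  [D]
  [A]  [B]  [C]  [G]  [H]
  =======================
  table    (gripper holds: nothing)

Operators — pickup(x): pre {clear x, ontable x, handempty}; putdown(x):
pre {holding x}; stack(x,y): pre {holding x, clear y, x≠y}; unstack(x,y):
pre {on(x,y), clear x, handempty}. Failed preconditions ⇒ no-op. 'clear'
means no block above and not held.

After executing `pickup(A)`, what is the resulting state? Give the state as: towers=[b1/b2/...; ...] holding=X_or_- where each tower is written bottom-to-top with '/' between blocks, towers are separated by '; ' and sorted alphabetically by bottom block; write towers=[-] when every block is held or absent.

before: towers=[A; B/E; C; G/F; H/D] holding=-
pre[pickup(A)]: clear(A) ok, ontable(A) ok, handempty ok
all met → apply pickup(A)
after:  towers=[B/E; C; G/F; H/D] holding=A

towers=[B/E; C; G/F; H/D] holding=A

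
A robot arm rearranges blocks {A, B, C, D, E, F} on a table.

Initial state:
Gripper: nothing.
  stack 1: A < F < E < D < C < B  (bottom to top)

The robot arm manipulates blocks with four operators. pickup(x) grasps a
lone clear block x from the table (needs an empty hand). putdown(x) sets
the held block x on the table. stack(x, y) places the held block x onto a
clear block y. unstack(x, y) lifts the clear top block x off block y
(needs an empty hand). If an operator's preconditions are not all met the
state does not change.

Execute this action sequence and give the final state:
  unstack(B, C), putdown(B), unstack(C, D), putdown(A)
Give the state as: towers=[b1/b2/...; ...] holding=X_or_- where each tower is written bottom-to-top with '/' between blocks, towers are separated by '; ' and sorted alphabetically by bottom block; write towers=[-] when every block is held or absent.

towers=[A/F/E/D; B] holding=C

step 1 (unstack(B, C)): towers=[A/F/E/D/C] holding=B
step 2 (putdown(B)): towers=[A/F/E/D/C; B] holding=-
step 3 (unstack(C, D)): towers=[A/F/E/D; B] holding=C
step 4 (putdown(A)) [no-op]: towers=[A/F/E/D; B] holding=C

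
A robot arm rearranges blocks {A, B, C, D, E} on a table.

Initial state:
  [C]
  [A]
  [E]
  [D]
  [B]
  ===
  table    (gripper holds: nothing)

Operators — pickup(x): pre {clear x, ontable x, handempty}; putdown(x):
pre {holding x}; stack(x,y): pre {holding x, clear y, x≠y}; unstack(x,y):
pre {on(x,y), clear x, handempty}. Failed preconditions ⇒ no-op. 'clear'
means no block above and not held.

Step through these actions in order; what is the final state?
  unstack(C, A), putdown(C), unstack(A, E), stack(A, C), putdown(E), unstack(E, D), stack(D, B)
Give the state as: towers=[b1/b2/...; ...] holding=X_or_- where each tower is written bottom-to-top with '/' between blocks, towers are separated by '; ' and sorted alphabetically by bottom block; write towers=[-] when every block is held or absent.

step 1 (unstack(C, A)): towers=[B/D/E/A] holding=C
step 2 (putdown(C)): towers=[B/D/E/A; C] holding=-
step 3 (unstack(A, E)): towers=[B/D/E; C] holding=A
step 4 (stack(A, C)): towers=[B/D/E; C/A] holding=-
step 5 (putdown(E)) [no-op]: towers=[B/D/E; C/A] holding=-
step 6 (unstack(E, D)): towers=[B/D; C/A] holding=E
step 7 (stack(D, B)) [no-op]: towers=[B/D; C/A] holding=E

towers=[B/D; C/A] holding=E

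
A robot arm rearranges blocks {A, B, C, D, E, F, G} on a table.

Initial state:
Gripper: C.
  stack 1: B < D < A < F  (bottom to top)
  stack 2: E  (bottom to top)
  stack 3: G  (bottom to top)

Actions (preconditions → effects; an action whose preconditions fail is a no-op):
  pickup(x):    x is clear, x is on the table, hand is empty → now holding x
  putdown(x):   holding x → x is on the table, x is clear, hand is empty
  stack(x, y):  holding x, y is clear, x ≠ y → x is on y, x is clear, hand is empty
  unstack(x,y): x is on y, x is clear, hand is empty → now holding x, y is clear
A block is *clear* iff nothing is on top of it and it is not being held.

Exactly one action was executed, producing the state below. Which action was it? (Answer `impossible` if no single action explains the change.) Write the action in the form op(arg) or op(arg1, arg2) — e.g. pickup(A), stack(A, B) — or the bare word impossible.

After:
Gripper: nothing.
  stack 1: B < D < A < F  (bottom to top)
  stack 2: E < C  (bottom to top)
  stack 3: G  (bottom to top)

target: towers=[B/D/A/F; E/C; G] holding=-
        putdown(C) → towers=[B/D/A/F; C; E; G] holding=-
       stack(C, F) → towers=[B/D/A/F/C; E; G] holding=-
       stack(C, G) → towers=[B/D/A/F; E; G/C] holding=-
       stack(C, E) → towers=[B/D/A/F; E/C; G] holding=-  ← match

stack(C, E)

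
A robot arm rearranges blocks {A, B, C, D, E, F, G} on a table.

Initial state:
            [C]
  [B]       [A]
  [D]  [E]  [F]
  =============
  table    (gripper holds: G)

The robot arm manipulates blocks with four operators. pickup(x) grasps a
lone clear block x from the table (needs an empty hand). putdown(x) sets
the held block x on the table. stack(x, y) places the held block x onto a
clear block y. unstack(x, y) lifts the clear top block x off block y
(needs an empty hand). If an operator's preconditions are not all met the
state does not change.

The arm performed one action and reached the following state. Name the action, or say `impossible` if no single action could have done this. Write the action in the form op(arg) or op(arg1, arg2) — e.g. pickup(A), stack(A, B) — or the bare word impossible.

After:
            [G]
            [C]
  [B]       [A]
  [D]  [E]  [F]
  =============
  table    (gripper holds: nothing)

target: towers=[D/B; E; F/A/C/G] holding=-
        putdown(G) → towers=[D/B; E; F/A/C; G] holding=-
       stack(G, B) → towers=[D/B/G; E; F/A/C] holding=-
       stack(G, E) → towers=[D/B; E/G; F/A/C] holding=-
       stack(G, C) → towers=[D/B; E; F/A/C/G] holding=-  ← match

stack(G, C)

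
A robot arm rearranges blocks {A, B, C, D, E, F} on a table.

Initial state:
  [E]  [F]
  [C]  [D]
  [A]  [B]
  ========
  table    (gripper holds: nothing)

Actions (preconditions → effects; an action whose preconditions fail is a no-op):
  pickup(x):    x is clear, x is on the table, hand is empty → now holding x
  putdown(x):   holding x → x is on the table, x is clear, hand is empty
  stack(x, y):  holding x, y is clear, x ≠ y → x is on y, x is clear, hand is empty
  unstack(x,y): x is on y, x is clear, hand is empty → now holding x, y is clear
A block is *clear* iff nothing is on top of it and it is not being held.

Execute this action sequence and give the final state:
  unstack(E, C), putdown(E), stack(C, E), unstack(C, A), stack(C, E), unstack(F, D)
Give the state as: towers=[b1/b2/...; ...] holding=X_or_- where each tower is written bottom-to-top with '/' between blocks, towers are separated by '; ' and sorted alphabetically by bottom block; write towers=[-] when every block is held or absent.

step 1 (unstack(E, C)): towers=[A/C; B/D/F] holding=E
step 2 (putdown(E)): towers=[A/C; B/D/F; E] holding=-
step 3 (stack(C, E)) [no-op]: towers=[A/C; B/D/F; E] holding=-
step 4 (unstack(C, A)): towers=[A; B/D/F; E] holding=C
step 5 (stack(C, E)): towers=[A; B/D/F; E/C] holding=-
step 6 (unstack(F, D)): towers=[A; B/D; E/C] holding=F

towers=[A; B/D; E/C] holding=F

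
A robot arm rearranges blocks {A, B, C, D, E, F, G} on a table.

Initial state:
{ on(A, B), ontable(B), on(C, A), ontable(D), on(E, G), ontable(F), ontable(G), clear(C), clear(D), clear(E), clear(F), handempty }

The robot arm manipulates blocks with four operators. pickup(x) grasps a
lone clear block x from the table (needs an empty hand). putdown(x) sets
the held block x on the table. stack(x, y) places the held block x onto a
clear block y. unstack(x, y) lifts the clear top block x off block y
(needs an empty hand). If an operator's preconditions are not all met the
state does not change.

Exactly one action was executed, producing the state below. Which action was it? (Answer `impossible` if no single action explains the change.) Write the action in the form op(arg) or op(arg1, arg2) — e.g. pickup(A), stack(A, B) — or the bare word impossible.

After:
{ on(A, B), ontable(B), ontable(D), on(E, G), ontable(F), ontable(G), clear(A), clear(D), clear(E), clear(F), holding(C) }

unstack(C, A)

target: towers=[B/A; D; F; G/E] holding=C
         pickup(F) → towers=[B/A/C; D; G/E] holding=F
         pickup(D) → towers=[B/A/C; F; G/E] holding=D
     unstack(E, G) → towers=[B/A/C; D; F; G] holding=E
     unstack(C, A) → towers=[B/A; D; F; G/E] holding=C  ← match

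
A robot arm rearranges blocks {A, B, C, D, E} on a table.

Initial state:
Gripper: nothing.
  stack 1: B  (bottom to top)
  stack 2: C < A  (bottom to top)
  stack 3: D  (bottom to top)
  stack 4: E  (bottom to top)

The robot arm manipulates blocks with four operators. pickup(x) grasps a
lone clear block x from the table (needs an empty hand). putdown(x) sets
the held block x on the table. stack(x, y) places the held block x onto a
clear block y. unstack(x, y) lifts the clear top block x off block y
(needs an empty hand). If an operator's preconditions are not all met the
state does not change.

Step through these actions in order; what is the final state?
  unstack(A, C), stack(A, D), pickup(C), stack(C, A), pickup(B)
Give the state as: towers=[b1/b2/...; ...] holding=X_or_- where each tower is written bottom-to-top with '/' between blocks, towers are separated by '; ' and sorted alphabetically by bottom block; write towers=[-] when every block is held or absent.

step 1 (unstack(A, C)): towers=[B; C; D; E] holding=A
step 2 (stack(A, D)): towers=[B; C; D/A; E] holding=-
step 3 (pickup(C)): towers=[B; D/A; E] holding=C
step 4 (stack(C, A)): towers=[B; D/A/C; E] holding=-
step 5 (pickup(B)): towers=[D/A/C; E] holding=B

towers=[D/A/C; E] holding=B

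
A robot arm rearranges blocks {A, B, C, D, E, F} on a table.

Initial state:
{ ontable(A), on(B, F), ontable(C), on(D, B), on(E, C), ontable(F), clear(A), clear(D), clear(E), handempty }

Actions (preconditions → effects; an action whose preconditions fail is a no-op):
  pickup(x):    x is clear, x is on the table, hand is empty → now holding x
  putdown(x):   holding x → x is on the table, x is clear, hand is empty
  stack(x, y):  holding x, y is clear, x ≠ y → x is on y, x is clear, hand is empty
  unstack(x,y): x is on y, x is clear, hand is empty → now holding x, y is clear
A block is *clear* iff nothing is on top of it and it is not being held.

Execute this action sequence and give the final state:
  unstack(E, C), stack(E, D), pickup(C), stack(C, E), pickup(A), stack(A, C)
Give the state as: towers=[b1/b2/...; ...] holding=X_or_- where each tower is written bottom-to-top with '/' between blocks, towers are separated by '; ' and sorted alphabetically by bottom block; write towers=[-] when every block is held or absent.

step 1 (unstack(E, C)): towers=[A; C; F/B/D] holding=E
step 2 (stack(E, D)): towers=[A; C; F/B/D/E] holding=-
step 3 (pickup(C)): towers=[A; F/B/D/E] holding=C
step 4 (stack(C, E)): towers=[A; F/B/D/E/C] holding=-
step 5 (pickup(A)): towers=[F/B/D/E/C] holding=A
step 6 (stack(A, C)): towers=[F/B/D/E/C/A] holding=-

towers=[F/B/D/E/C/A] holding=-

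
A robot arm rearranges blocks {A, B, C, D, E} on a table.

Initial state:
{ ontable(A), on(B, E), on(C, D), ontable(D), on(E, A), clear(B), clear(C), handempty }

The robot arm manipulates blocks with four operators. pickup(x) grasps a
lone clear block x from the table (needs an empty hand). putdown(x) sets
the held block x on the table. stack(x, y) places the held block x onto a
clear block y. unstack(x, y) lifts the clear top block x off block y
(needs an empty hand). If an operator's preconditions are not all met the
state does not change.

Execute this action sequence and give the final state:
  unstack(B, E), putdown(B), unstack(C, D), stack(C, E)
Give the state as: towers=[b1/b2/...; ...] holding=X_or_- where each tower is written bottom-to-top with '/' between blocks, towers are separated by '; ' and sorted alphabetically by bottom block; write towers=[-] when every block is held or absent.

towers=[A/E/C; B; D] holding=-

step 1 (unstack(B, E)): towers=[A/E; D/C] holding=B
step 2 (putdown(B)): towers=[A/E; B; D/C] holding=-
step 3 (unstack(C, D)): towers=[A/E; B; D] holding=C
step 4 (stack(C, E)): towers=[A/E/C; B; D] holding=-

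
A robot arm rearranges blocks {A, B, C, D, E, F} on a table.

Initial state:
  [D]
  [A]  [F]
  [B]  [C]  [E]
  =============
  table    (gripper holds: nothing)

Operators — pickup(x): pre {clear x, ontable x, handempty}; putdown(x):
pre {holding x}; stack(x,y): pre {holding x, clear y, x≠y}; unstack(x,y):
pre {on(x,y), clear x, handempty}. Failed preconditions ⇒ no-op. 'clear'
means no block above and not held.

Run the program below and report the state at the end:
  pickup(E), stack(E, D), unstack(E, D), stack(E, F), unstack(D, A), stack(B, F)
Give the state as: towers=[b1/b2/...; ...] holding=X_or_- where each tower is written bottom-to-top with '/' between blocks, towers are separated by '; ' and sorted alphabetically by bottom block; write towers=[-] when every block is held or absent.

towers=[B/A; C/F/E] holding=D

step 1 (pickup(E)): towers=[B/A/D; C/F] holding=E
step 2 (stack(E, D)): towers=[B/A/D/E; C/F] holding=-
step 3 (unstack(E, D)): towers=[B/A/D; C/F] holding=E
step 4 (stack(E, F)): towers=[B/A/D; C/F/E] holding=-
step 5 (unstack(D, A)): towers=[B/A; C/F/E] holding=D
step 6 (stack(B, F)) [no-op]: towers=[B/A; C/F/E] holding=D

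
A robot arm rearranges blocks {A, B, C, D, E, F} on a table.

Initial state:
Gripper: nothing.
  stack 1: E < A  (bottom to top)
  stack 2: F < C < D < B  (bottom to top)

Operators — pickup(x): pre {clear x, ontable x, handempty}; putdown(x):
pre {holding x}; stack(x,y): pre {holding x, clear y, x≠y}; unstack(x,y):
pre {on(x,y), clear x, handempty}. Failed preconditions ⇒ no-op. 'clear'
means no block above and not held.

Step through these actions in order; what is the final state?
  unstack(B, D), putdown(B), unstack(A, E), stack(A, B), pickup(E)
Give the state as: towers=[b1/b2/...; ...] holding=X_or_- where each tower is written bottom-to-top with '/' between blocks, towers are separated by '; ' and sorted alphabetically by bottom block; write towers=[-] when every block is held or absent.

towers=[B/A; F/C/D] holding=E

step 1 (unstack(B, D)): towers=[E/A; F/C/D] holding=B
step 2 (putdown(B)): towers=[B; E/A; F/C/D] holding=-
step 3 (unstack(A, E)): towers=[B; E; F/C/D] holding=A
step 4 (stack(A, B)): towers=[B/A; E; F/C/D] holding=-
step 5 (pickup(E)): towers=[B/A; F/C/D] holding=E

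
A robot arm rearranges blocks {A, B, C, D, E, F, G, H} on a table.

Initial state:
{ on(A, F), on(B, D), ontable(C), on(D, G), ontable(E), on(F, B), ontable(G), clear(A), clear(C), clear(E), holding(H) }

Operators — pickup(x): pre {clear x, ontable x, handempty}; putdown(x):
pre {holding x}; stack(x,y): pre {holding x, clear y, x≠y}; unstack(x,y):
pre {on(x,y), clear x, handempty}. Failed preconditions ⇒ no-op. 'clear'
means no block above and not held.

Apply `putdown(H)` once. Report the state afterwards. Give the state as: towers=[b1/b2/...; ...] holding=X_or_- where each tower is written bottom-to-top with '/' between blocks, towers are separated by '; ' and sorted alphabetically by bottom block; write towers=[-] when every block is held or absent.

towers=[C; E; G/D/B/F/A; H] holding=-

before: towers=[C; E; G/D/B/F/A] holding=H
pre[putdown(H)]: holding(H) yes
all met → apply putdown(H)
after:  towers=[C; E; G/D/B/F/A; H] holding=-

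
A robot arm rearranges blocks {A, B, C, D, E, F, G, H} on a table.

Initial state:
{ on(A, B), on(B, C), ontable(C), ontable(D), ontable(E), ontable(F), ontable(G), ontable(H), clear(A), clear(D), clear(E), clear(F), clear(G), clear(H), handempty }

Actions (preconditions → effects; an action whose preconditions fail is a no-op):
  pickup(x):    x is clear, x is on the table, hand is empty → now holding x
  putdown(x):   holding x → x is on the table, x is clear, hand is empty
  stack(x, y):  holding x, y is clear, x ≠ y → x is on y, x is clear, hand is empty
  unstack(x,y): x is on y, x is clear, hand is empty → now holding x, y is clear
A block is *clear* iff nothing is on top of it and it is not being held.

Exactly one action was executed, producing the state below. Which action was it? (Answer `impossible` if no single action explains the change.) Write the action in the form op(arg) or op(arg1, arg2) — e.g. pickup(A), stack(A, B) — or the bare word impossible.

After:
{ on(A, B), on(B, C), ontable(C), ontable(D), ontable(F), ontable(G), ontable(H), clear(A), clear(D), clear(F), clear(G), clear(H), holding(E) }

pickup(E)

target: towers=[C/B/A; D; F; G; H] holding=E
         pickup(G) → towers=[C/B/A; D; E; F; H] holding=G
     unstack(A, B) → towers=[C/B; D; E; F; G; H] holding=A
         pickup(E) → towers=[C/B/A; D; F; G; H] holding=E  ← match
         pickup(H) → towers=[C/B/A; D; E; F; G] holding=H
         pickup(F) → towers=[C/B/A; D; E; G; H] holding=F
         pickup(D) → towers=[C/B/A; E; F; G; H] holding=D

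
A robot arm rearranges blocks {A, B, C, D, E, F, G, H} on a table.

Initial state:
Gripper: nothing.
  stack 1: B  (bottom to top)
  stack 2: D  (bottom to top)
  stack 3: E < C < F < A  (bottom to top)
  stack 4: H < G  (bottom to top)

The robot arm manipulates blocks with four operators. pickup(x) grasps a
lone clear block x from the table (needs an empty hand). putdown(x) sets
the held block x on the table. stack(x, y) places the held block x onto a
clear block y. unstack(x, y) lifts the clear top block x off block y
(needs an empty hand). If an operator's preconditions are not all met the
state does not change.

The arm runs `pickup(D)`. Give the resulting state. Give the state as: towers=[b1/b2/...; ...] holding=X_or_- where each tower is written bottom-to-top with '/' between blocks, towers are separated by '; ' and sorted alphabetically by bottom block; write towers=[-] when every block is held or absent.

towers=[B; E/C/F/A; H/G] holding=D

before: towers=[B; D; E/C/F/A; H/G] holding=-
pre[pickup(D)]: clear(D) ok, ontable(D) ok, handempty ok
all met → apply pickup(D)
after:  towers=[B; E/C/F/A; H/G] holding=D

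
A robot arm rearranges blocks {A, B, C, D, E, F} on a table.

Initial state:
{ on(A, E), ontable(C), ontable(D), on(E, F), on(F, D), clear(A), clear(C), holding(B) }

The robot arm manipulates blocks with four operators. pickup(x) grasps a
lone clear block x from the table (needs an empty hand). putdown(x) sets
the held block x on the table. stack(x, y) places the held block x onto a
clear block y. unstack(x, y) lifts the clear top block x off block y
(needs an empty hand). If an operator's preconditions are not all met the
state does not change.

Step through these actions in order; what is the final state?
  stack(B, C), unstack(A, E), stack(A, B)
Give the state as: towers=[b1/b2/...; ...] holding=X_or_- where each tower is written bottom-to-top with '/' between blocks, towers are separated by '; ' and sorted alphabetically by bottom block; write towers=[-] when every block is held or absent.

towers=[C/B/A; D/F/E] holding=-

step 1 (stack(B, C)): towers=[C/B; D/F/E/A] holding=-
step 2 (unstack(A, E)): towers=[C/B; D/F/E] holding=A
step 3 (stack(A, B)): towers=[C/B/A; D/F/E] holding=-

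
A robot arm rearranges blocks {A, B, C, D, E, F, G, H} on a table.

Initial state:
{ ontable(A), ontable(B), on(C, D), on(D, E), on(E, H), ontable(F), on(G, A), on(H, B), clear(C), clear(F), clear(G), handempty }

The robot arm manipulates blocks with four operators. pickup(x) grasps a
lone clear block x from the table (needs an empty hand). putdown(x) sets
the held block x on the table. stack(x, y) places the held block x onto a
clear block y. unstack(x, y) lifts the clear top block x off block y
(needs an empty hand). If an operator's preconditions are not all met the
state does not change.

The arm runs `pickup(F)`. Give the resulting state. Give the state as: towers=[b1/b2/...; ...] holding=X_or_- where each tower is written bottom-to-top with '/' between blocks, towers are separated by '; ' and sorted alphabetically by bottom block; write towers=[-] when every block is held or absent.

before: towers=[A/G; B/H/E/D/C; F] holding=-
pre[pickup(F)]: clear(F) yes, ontable(F) yes, handempty yes
all met → apply pickup(F)
after:  towers=[A/G; B/H/E/D/C] holding=F

towers=[A/G; B/H/E/D/C] holding=F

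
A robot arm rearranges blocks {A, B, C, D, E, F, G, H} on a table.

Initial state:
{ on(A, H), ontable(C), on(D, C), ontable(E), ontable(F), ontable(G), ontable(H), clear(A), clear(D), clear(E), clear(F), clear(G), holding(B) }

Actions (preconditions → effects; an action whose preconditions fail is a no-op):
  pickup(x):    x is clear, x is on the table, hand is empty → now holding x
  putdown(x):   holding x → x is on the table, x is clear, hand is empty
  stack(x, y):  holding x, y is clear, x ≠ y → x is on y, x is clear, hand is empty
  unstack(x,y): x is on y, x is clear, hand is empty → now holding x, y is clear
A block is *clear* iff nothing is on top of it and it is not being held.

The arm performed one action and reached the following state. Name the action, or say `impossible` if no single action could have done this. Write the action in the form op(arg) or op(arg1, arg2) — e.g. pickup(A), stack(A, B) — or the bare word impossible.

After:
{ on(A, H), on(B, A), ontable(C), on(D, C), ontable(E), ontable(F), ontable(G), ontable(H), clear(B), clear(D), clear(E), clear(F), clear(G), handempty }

stack(B, A)

target: towers=[C/D; E; F; G; H/A/B] holding=-
        putdown(B) → towers=[B; C/D; E; F; G; H/A] holding=-
       stack(B, G) → towers=[C/D; E; F; G/B; H/A] holding=-
       stack(B, A) → towers=[C/D; E; F; G; H/A/B] holding=-  ← match
       stack(B, E) → towers=[C/D; E/B; F; G; H/A] holding=-
       stack(B, F) → towers=[C/D; E; F/B; G; H/A] holding=-
       stack(B, D) → towers=[C/D/B; E; F; G; H/A] holding=-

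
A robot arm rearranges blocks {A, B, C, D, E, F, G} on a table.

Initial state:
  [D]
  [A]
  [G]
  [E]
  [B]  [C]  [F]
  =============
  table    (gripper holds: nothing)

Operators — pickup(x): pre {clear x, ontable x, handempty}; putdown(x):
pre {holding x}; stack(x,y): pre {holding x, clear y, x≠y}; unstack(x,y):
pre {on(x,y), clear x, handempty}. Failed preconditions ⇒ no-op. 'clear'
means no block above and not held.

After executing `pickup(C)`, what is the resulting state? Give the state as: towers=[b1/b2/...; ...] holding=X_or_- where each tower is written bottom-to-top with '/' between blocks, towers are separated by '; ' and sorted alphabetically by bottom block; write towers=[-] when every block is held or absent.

before: towers=[B/E/G/A/D; C; F] holding=-
pre[pickup(C)]: clear(C) yes, ontable(C) yes, handempty yes
all met → apply pickup(C)
after:  towers=[B/E/G/A/D; F] holding=C

towers=[B/E/G/A/D; F] holding=C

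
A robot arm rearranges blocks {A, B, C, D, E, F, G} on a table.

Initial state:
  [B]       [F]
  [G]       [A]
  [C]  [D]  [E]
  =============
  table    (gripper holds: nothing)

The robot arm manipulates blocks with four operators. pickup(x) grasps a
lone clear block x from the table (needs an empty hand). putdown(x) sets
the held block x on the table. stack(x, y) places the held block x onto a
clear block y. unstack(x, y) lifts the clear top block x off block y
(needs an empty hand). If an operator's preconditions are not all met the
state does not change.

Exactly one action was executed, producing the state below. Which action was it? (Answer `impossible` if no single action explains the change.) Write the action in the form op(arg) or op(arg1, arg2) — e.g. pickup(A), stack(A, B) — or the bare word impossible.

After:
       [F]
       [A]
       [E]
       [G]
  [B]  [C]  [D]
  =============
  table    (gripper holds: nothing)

target: towers=[B; C/G/E/A/F; D] holding=-
     unstack(B, G) → towers=[C/G; D; E/A/F] holding=B
     unstack(F, A) → towers=[C/G/B; D; E/A] holding=F
         pickup(D) → towers=[C/G/B; E/A/F] holding=D
none of the 3 applicable actions match → impossible

impossible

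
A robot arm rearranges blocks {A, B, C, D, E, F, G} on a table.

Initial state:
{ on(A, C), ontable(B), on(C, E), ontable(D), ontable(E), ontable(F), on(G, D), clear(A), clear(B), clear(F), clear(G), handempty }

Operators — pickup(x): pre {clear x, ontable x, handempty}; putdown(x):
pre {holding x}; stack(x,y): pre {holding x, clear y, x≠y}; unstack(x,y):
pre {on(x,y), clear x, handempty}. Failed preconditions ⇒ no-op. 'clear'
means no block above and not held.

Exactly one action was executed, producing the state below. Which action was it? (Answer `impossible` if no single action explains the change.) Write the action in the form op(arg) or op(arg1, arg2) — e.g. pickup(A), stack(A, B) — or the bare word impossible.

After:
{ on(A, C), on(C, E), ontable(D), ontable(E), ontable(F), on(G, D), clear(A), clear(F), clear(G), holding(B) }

pickup(B)

target: towers=[D/G; E/C/A; F] holding=B
         pickup(B) → towers=[D/G; E/C/A; F] holding=B  ← match
         pickup(F) → towers=[B; D/G; E/C/A] holding=F
     unstack(G, D) → towers=[B; D; E/C/A; F] holding=G
     unstack(A, C) → towers=[B; D/G; E/C; F] holding=A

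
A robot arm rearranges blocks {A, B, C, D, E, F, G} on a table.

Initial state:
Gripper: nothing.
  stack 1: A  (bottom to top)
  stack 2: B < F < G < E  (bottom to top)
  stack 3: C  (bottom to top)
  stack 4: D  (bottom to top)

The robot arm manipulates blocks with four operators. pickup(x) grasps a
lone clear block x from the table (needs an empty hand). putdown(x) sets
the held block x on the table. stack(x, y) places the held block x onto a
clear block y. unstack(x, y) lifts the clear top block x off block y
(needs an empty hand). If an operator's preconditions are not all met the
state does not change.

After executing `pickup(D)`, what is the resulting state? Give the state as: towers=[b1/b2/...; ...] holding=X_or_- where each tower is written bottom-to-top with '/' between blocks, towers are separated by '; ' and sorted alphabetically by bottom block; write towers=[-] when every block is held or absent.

before: towers=[A; B/F/G/E; C; D] holding=-
pre[pickup(D)]: clear(D) ok, ontable(D) ok, handempty ok
all met → apply pickup(D)
after:  towers=[A; B/F/G/E; C] holding=D

towers=[A; B/F/G/E; C] holding=D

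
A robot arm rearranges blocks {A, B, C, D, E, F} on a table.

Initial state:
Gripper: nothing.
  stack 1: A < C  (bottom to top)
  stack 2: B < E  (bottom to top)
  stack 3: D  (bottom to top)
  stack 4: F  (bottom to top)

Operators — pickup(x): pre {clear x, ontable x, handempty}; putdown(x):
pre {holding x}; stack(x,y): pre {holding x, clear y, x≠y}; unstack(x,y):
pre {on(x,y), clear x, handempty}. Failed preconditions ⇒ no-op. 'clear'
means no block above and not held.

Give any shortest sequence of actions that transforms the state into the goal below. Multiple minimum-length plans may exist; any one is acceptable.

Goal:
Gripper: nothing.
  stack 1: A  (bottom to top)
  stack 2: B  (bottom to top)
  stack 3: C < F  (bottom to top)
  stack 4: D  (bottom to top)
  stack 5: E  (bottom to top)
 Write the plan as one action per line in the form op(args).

step 1 (unstack(E, B)): towers=[A/C; B; D; F] holding=E
step 2 (putdown(E)): towers=[A/C; B; D; E; F] holding=-
step 3 (unstack(C, A)): towers=[A; B; D; E; F] holding=C
step 4 (putdown(C)): towers=[A; B; C; D; E; F] holding=-
step 5 (pickup(F)): towers=[A; B; C; D; E] holding=F
step 6 (stack(F, C)): towers=[A; B; C/F; D; E] holding=-
goal check: towers=[A; B; C/F; D; E] holding=- — reached (length 6, optimal by BFS)

unstack(E, B)
putdown(E)
unstack(C, A)
putdown(C)
pickup(F)
stack(F, C)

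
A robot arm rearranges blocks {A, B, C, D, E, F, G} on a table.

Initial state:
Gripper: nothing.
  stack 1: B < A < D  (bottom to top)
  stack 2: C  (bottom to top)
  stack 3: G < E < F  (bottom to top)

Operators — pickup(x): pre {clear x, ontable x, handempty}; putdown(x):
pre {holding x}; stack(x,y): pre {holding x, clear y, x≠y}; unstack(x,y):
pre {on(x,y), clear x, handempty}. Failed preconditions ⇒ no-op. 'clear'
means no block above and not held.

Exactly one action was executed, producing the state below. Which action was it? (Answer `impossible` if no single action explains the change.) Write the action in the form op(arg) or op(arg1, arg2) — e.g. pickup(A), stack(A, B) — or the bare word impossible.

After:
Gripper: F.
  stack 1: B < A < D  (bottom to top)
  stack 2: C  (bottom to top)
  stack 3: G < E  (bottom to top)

unstack(F, E)

target: towers=[B/A/D; C; G/E] holding=F
     unstack(F, E) → towers=[B/A/D; C; G/E] holding=F  ← match
     unstack(D, A) → towers=[B/A; C; G/E/F] holding=D
         pickup(C) → towers=[B/A/D; G/E/F] holding=C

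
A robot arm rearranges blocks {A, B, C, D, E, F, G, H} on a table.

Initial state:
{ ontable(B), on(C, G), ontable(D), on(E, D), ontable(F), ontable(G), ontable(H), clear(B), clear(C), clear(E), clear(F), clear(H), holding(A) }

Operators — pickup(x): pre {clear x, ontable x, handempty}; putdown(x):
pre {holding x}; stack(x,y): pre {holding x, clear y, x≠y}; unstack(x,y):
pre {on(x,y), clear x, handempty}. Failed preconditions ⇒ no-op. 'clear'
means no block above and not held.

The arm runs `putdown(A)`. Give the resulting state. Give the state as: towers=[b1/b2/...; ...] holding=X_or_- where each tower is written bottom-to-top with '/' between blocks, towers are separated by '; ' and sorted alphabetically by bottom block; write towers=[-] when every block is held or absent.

before: towers=[B; D/E; F; G/C; H] holding=A
pre[putdown(A)]: holding(A) ✓
all met → apply putdown(A)
after:  towers=[A; B; D/E; F; G/C; H] holding=-

towers=[A; B; D/E; F; G/C; H] holding=-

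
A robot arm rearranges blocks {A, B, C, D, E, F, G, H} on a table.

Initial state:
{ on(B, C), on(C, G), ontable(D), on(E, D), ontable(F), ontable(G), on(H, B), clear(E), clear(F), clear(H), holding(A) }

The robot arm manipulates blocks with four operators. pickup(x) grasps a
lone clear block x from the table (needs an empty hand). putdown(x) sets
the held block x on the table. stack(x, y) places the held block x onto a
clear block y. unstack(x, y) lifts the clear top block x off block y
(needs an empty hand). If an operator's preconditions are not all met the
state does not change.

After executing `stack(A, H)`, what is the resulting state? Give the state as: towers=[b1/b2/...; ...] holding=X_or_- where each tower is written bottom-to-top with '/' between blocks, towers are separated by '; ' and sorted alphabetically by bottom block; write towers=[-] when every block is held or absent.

towers=[D/E; F; G/C/B/H/A] holding=-

before: towers=[D/E; F; G/C/B/H] holding=A
pre[stack(A, H)]: holding(A) ok, clear(H) ok, A≠H ok
all met → apply stack(A, H)
after:  towers=[D/E; F; G/C/B/H/A] holding=-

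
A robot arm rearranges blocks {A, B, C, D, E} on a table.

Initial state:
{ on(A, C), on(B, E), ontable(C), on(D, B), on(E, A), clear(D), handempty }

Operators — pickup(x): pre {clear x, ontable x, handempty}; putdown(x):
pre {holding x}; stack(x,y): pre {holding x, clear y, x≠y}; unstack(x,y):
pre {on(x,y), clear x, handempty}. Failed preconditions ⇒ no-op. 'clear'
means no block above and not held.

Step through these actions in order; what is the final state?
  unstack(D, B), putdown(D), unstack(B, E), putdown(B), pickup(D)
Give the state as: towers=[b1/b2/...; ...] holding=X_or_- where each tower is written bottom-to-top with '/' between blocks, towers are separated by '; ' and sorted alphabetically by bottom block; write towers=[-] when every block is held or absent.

towers=[B; C/A/E] holding=D

step 1 (unstack(D, B)): towers=[C/A/E/B] holding=D
step 2 (putdown(D)): towers=[C/A/E/B; D] holding=-
step 3 (unstack(B, E)): towers=[C/A/E; D] holding=B
step 4 (putdown(B)): towers=[B; C/A/E; D] holding=-
step 5 (pickup(D)): towers=[B; C/A/E] holding=D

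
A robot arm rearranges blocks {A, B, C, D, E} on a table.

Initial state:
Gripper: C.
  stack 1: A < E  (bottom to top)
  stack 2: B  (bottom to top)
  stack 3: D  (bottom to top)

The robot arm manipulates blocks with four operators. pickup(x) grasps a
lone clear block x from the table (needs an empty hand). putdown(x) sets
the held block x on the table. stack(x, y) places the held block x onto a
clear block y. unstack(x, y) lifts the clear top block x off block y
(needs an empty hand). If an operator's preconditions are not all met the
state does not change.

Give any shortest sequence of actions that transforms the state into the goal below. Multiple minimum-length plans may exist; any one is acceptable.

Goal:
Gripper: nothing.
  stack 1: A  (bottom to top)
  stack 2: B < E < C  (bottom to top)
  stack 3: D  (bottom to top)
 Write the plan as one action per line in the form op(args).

step 1 (putdown(C)): towers=[A/E; B; C; D] holding=-
step 2 (unstack(E, A)): towers=[A; B; C; D] holding=E
step 3 (stack(E, B)): towers=[A; B/E; C; D] holding=-
step 4 (pickup(C)): towers=[A; B/E; D] holding=C
step 5 (stack(C, E)): towers=[A; B/E/C; D] holding=-
goal check: towers=[A; B/E/C; D] holding=- — reached (length 5, optimal by BFS)

putdown(C)
unstack(E, A)
stack(E, B)
pickup(C)
stack(C, E)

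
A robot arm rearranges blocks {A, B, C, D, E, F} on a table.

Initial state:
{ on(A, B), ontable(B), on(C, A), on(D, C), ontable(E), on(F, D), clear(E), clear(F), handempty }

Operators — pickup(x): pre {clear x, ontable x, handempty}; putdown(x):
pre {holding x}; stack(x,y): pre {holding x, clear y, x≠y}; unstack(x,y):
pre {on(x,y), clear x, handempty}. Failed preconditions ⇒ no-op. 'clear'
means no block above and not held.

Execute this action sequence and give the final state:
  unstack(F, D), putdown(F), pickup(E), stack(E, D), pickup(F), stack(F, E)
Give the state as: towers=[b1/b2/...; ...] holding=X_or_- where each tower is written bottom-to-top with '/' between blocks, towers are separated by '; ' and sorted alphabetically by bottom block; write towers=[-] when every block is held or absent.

step 1 (unstack(F, D)): towers=[B/A/C/D; E] holding=F
step 2 (putdown(F)): towers=[B/A/C/D; E; F] holding=-
step 3 (pickup(E)): towers=[B/A/C/D; F] holding=E
step 4 (stack(E, D)): towers=[B/A/C/D/E; F] holding=-
step 5 (pickup(F)): towers=[B/A/C/D/E] holding=F
step 6 (stack(F, E)): towers=[B/A/C/D/E/F] holding=-

towers=[B/A/C/D/E/F] holding=-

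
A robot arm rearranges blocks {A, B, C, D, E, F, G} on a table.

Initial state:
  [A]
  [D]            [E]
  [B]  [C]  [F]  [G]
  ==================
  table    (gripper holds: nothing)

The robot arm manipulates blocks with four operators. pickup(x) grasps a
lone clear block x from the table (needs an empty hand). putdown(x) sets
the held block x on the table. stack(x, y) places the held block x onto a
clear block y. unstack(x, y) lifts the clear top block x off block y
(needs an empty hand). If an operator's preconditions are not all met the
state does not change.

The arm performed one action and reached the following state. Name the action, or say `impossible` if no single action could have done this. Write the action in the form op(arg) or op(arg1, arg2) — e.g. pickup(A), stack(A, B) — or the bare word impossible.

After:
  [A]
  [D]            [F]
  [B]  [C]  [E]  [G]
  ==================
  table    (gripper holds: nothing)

target: towers=[B/D/A; C; E; G/F] holding=-
         pickup(F) → towers=[B/D/A; C; G/E] holding=F
     unstack(A, D) → towers=[B/D; C; F; G/E] holding=A
     unstack(E, G) → towers=[B/D/A; C; F; G] holding=E
         pickup(C) → towers=[B/D/A; F; G/E] holding=C
none of the 4 applicable actions match → impossible

impossible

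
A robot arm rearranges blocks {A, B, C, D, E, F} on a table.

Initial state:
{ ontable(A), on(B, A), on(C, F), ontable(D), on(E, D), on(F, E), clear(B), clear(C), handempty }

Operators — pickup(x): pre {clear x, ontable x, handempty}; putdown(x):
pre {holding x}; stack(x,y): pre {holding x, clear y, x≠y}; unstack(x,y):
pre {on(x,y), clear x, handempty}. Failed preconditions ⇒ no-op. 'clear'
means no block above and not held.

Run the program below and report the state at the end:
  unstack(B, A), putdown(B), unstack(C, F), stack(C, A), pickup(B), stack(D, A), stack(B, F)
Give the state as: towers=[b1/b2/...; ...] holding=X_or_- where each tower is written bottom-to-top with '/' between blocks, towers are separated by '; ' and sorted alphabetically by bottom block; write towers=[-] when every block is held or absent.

towers=[A/C; D/E/F/B] holding=-

step 1 (unstack(B, A)): towers=[A; D/E/F/C] holding=B
step 2 (putdown(B)): towers=[A; B; D/E/F/C] holding=-
step 3 (unstack(C, F)): towers=[A; B; D/E/F] holding=C
step 4 (stack(C, A)): towers=[A/C; B; D/E/F] holding=-
step 5 (pickup(B)): towers=[A/C; D/E/F] holding=B
step 6 (stack(D, A)) [no-op]: towers=[A/C; D/E/F] holding=B
step 7 (stack(B, F)): towers=[A/C; D/E/F/B] holding=-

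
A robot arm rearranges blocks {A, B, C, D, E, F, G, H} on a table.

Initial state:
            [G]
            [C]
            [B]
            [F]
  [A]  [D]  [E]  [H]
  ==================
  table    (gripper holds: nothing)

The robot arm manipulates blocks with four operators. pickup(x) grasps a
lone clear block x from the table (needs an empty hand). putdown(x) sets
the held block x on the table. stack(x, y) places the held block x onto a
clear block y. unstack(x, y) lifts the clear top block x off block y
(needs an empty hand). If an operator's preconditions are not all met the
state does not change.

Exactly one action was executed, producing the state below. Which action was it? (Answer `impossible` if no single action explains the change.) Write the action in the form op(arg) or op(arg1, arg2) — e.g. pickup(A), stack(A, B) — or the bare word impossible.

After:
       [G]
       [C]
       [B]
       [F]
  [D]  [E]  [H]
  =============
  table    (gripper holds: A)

pickup(A)

target: towers=[D; E/F/B/C/G; H] holding=A
     unstack(G, C) → towers=[A; D; E/F/B/C; H] holding=G
         pickup(A) → towers=[D; E/F/B/C/G; H] holding=A  ← match
         pickup(H) → towers=[A; D; E/F/B/C/G] holding=H
         pickup(D) → towers=[A; E/F/B/C/G; H] holding=D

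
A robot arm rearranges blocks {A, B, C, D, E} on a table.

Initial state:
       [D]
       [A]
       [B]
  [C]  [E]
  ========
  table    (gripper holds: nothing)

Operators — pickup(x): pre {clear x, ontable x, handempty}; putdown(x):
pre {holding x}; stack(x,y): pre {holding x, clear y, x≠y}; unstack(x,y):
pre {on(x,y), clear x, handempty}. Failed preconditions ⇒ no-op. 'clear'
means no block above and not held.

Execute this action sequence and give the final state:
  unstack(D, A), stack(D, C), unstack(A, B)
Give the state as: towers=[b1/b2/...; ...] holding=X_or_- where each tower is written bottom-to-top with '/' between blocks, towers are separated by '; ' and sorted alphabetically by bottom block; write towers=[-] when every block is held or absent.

towers=[C/D; E/B] holding=A

step 1 (unstack(D, A)): towers=[C; E/B/A] holding=D
step 2 (stack(D, C)): towers=[C/D; E/B/A] holding=-
step 3 (unstack(A, B)): towers=[C/D; E/B] holding=A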